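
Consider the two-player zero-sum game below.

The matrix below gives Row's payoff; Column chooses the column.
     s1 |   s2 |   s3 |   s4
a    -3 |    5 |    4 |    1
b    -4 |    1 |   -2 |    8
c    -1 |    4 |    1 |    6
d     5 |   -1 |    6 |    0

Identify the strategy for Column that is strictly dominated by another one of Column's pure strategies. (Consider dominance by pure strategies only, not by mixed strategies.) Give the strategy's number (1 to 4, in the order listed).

Column prefers columns that give Row less. Compare s3 with s1: -3 < 4, -4 < -2, -1 < 1, 5 < 6.
So s1 strictly dominates s3 for Column; s3 is strictly dominated.

3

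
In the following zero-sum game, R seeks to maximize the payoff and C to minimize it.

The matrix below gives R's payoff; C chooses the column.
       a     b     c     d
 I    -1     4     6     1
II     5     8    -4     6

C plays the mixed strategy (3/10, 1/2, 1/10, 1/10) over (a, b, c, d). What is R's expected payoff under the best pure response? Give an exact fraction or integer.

I: (-1)·(3/10) + (4)·(1/2) + (6)·(1/10) + (1)·(1/10) = 12/5.
II: (5)·(3/10) + (8)·(1/2) + (-4)·(1/10) + (6)·(1/10) = 57/10.
The best pure response is II with expected payoff 57/10.

57/10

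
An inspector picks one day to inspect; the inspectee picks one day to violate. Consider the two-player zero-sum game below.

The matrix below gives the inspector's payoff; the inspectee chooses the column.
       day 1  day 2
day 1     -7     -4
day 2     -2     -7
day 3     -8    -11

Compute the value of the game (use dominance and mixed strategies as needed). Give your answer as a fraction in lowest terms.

Row day 3 is strictly dominated by row day 2, so the inspector never plays it.
The remaining 2×2 game on (day 1, day 2) × (day 1, day 2) has no saddle point. Let the inspector play day 1 with probability p; indifference gives −7p − 2(1−p) = −4p − 7(1−p), so p = 5/8.
Similarly the inspectee's optimal q on day 1 is 3/8, and the value is -7·(3/8) + (-4)·(5/8) = -41/8.

-41/8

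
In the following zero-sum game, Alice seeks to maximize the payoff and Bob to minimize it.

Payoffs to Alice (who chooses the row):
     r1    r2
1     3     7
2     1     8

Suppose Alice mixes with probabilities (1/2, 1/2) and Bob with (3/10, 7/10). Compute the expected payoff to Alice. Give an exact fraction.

117/20

Against (3/10, 7/10), each row's expected payoff is 1: 29/5; 2: 59/10.
Taking the (1/2, 1/2)-weighted average: (1/2)·(29/5) + (1/2)·(59/10) = 117/20.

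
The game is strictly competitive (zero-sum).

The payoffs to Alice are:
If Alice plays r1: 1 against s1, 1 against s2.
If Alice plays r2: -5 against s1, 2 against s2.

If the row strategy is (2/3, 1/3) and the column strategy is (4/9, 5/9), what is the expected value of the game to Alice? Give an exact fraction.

Against (4/9, 5/9), each row's expected payoff is r1: 1; r2: -10/9.
Taking the (2/3, 1/3)-weighted average: (2/3)·(1) + (1/3)·(-10/9) = 8/27.

8/27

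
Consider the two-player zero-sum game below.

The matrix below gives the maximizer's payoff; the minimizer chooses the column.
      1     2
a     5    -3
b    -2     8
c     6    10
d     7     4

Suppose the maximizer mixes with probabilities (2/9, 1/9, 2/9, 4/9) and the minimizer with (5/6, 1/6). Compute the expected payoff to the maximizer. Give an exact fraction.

Against (5/6, 1/6), each row's expected payoff is a: 11/3; b: -1/3; c: 20/3; d: 13/2.
Taking the (2/9, 1/9, 2/9, 4/9)-weighted average: (2/9)·(11/3) + (1/9)·(-1/3) + (2/9)·(20/3) + (4/9)·(13/2) = 139/27.

139/27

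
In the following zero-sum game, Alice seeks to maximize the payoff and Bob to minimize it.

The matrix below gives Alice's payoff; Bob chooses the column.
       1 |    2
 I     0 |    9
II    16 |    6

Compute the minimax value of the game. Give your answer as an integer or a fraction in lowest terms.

144/19

Row minima are 0 and 6, so Alice's maximin is 6; column maxima are 16 and 9, so Bob's minimax is 9. These differ, so the equilibrium is in mixed strategies.
Let Alice play I with probability p. Bob is indifferent when 16(1−p) = 9p + 6(1−p), giving p = 10/19.
Let Bob play 1 with probability q. Alice is indifferent when 9(1−q) = 16q + 6(1−q), giving q = 3/19.
The value is 0·(3/19) + (9)·(16/19) = 144/19.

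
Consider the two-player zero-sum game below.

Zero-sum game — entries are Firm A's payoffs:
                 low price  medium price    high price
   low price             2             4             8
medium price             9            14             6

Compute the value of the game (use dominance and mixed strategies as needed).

20/3

Column medium price is strictly dominated by low price for Firm B (it gives Firm A more in every row).
The remaining 2×2 game on (low price, medium price) × (low price, high price) has no saddle point. Let Firm A play low price with probability p; indifference gives 2p + 9(1−p) = 8p + 6(1−p), so p = 1/3.
Similarly Firm B's optimal q on low price is 2/9, and the value is 2·(2/9) + (8)·(7/9) = 20/3.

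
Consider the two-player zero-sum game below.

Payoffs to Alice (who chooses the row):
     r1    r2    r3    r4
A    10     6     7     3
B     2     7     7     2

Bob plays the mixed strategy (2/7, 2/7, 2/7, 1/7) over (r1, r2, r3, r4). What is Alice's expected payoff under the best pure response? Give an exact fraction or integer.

A: (10)·(2/7) + (6)·(2/7) + (7)·(2/7) + (3)·(1/7) = 7.
B: (2)·(2/7) + (7)·(2/7) + (7)·(2/7) + (2)·(1/7) = 34/7.
The best pure response is A with expected payoff 7.

7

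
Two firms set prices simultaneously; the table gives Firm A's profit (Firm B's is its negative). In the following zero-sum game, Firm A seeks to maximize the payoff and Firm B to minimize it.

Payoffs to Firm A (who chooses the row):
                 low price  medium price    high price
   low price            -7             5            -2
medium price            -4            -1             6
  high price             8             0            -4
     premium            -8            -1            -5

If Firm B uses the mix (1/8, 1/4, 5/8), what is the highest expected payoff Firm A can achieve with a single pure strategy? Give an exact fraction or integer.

3

low price: (-7)·(1/8) + (5)·(1/4) + (-2)·(5/8) = -7/8.
medium price: (-4)·(1/8) + (-1)·(1/4) + (6)·(5/8) = 3.
high price: (8)·(1/8) + (0)·(1/4) + (-4)·(5/8) = -3/2.
premium: (-8)·(1/8) + (-1)·(1/4) + (-5)·(5/8) = -35/8.
The best pure response is medium price with expected payoff 3.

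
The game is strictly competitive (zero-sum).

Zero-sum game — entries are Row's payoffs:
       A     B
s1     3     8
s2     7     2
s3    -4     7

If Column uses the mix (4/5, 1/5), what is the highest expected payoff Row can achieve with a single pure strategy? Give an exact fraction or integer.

6

s1: (3)·(4/5) + (8)·(1/5) = 4.
s2: (7)·(4/5) + (2)·(1/5) = 6.
s3: (-4)·(4/5) + (7)·(1/5) = -9/5.
The best pure response is s2 with expected payoff 6.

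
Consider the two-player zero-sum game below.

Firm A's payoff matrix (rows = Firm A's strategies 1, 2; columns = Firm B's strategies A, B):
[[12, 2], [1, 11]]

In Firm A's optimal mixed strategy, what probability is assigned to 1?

Row minima are 2 and 1, so Firm A's maximin is 2; column maxima are 12 and 11, so Firm B's minimax is 11. These differ, so the equilibrium is in mixed strategies.
Let Firm A play 1 with probability p. Firm B is indifferent when 12p + (1−p) = 2p + 11(1−p), giving p = 1/2.

1/2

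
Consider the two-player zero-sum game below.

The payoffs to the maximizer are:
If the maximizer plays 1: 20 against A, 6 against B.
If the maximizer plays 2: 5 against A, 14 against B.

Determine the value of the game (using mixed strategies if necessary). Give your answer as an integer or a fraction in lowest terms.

250/23

Row minima are 6 and 5, so the maximizer's maximin is 6; column maxima are 20 and 14, so the minimizer's minimax is 14. These differ, so the equilibrium is in mixed strategies.
Let the maximizer play 1 with probability p. The minimizer is indifferent when 20p + 5(1−p) = 6p + 14(1−p), giving p = 9/23.
Let the minimizer play A with probability q. The maximizer is indifferent when 20q + 6(1−q) = 5q + 14(1−q), giving q = 8/23.
The value is 20·(8/23) + (6)·(15/23) = 250/23.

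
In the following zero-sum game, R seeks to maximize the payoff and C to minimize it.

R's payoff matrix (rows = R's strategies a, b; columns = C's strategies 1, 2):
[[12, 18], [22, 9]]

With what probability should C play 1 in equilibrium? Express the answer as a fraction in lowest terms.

9/19

Row minima are 12 and 9, so R's maximin is 12; column maxima are 22 and 18, so C's minimax is 18. These differ, so the equilibrium is in mixed strategies.
Let C play 1 with probability q. R is indifferent when 12q + 18(1−q) = 22q + 9(1−q), giving q = 9/19.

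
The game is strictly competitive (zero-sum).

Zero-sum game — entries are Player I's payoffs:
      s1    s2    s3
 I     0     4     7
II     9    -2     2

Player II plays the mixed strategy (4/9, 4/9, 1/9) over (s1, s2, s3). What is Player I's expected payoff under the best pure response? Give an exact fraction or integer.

10/3

I: (0)·(4/9) + (4)·(4/9) + (7)·(1/9) = 23/9.
II: (9)·(4/9) + (-2)·(4/9) + (2)·(1/9) = 10/3.
The best pure response is II with expected payoff 10/3.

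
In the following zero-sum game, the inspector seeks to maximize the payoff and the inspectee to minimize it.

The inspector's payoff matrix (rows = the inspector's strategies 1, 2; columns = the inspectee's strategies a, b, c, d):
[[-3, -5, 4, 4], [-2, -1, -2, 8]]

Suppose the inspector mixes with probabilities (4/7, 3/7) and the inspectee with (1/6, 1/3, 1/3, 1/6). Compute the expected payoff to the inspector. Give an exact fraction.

-2/21

Against (1/6, 1/3, 1/3, 1/6), each row's expected payoff is 1: -1/6; 2: 0.
Taking the (4/7, 3/7)-weighted average: (4/7)·(-1/6) + (3/7)·(0) = -2/21.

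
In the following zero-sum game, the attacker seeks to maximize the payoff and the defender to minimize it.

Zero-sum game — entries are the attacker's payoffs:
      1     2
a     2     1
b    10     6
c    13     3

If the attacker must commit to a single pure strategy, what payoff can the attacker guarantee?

The worst-case payoff for each row is a: 1, b: 6, c: 3.
The best of these is 6.

6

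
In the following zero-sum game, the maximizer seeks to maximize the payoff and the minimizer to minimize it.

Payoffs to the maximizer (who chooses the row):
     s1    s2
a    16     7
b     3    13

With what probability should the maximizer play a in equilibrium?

10/19

Row minima are 7 and 3, so the maximizer's maximin is 7; column maxima are 16 and 13, so the minimizer's minimax is 13. These differ, so the equilibrium is in mixed strategies.
Let the maximizer play a with probability p. The minimizer is indifferent when 16p + 3(1−p) = 7p + 13(1−p), giving p = 10/19.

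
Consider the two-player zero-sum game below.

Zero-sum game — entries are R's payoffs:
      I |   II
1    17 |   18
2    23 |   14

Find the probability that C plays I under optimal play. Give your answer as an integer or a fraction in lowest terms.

Row minima are 17 and 14, so R's maximin is 17; column maxima are 23 and 18, so C's minimax is 18. These differ, so the equilibrium is in mixed strategies.
Let C play I with probability q. R is indifferent when 17q + 18(1−q) = 23q + 14(1−q), giving q = 2/5.

2/5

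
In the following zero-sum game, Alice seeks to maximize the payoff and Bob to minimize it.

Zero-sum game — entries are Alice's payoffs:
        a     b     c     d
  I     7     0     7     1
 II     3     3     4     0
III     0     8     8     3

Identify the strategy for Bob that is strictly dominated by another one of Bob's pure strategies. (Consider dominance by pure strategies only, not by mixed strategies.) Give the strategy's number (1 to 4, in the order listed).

Bob prefers columns that give Alice less. Compare c with d: 1 < 7, 0 < 4, 3 < 8.
So d strictly dominates c for Bob; c is strictly dominated.

3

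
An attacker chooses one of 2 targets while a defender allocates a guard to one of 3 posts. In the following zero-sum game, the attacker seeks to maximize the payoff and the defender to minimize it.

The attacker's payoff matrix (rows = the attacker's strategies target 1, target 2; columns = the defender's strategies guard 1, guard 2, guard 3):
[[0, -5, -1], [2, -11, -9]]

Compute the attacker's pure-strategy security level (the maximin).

The worst-case payoff for each row is target 1: -5, target 2: -11.
The best of these is -5.

-5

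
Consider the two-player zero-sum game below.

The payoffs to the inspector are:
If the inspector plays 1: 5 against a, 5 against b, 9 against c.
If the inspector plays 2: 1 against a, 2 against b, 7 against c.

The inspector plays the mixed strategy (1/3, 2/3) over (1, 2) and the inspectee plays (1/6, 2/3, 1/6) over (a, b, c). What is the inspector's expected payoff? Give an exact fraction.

Against (1/6, 2/3, 1/6), each row's expected payoff is 1: 17/3; 2: 8/3.
Taking the (1/3, 2/3)-weighted average: (1/3)·(17/3) + (2/3)·(8/3) = 11/3.

11/3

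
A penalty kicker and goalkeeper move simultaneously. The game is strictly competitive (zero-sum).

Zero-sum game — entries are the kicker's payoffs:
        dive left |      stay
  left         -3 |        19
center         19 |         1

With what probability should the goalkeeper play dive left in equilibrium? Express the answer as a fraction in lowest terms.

Row minima are -3 and 1, so the kicker's maximin is 1; column maxima are 19 and 19, so the goalkeeper's minimax is 19. These differ, so the equilibrium is in mixed strategies.
Let the goalkeeper play dive left with probability q. The kicker is indifferent when −3q + 19(1−q) = 19q + (1−q), giving q = 9/20.

9/20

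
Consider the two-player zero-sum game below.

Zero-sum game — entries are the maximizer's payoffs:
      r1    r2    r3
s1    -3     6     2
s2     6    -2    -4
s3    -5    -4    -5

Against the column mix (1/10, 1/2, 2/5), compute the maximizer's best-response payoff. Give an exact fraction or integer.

7/2

s1: (-3)·(1/10) + (6)·(1/2) + (2)·(2/5) = 7/2.
s2: (6)·(1/10) + (-2)·(1/2) + (-4)·(2/5) = -2.
s3: (-5)·(1/10) + (-4)·(1/2) + (-5)·(2/5) = -9/2.
The best pure response is s1 with expected payoff 7/2.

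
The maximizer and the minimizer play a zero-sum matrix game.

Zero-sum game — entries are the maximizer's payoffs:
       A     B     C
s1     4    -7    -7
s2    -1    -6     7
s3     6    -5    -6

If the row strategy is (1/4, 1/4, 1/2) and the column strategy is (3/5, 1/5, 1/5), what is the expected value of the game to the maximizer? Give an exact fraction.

Against (3/5, 1/5, 1/5), each row's expected payoff is s1: -2/5; s2: -2/5; s3: 7/5.
Taking the (1/4, 1/4, 1/2)-weighted average: (1/4)·(-2/5) + (1/4)·(-2/5) + (1/2)·(7/5) = 1/2.

1/2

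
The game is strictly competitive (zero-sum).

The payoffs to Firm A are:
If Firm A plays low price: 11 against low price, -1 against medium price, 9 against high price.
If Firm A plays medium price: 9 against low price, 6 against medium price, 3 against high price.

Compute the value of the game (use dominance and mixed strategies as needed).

57/13

Column low price is strictly dominated by high price for Firm B (it gives Firm A more in every row).
The remaining 2×2 game on (low price, medium price) × (medium price, high price) has no saddle point. Let Firm A play low price with probability p; indifference gives −p + 6(1−p) = 9p + 3(1−p), so p = 3/13.
Similarly Firm B's optimal q on medium price is 6/13, and the value is -1·(6/13) + (9)·(7/13) = 57/13.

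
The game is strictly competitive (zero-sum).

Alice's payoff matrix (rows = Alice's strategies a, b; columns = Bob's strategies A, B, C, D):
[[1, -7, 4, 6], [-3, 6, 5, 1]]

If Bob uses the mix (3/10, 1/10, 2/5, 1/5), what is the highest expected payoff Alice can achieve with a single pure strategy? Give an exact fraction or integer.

a: (1)·(3/10) + (-7)·(1/10) + (4)·(2/5) + (6)·(1/5) = 12/5.
b: (-3)·(3/10) + (6)·(1/10) + (5)·(2/5) + (1)·(1/5) = 19/10.
The best pure response is a with expected payoff 12/5.

12/5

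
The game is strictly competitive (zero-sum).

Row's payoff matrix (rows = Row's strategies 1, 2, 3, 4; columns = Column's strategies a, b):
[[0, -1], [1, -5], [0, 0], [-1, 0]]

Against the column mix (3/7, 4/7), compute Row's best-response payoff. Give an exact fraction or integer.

0

1: (0)·(3/7) + (-1)·(4/7) = -4/7.
2: (1)·(3/7) + (-5)·(4/7) = -17/7.
3: (0)·(3/7) + (0)·(4/7) = 0.
4: (-1)·(3/7) + (0)·(4/7) = -3/7.
The best pure response is 3 with expected payoff 0.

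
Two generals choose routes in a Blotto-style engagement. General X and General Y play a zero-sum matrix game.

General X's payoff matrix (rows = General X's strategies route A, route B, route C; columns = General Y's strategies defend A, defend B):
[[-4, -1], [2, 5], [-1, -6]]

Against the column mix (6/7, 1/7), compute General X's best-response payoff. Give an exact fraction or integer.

route A: (-4)·(6/7) + (-1)·(1/7) = -25/7.
route B: (2)·(6/7) + (5)·(1/7) = 17/7.
route C: (-1)·(6/7) + (-6)·(1/7) = -12/7.
The best pure response is route B with expected payoff 17/7.

17/7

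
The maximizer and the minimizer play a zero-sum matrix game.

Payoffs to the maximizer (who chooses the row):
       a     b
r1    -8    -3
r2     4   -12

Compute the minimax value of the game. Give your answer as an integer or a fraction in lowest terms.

Row minima are -8 and -12, so the maximizer's maximin is -8; column maxima are 4 and -3, so the minimizer's minimax is -3. These differ, so the equilibrium is in mixed strategies.
Let the maximizer play r1 with probability p. The minimizer is indifferent when −8p + 4(1−p) = −3p − 12(1−p), giving p = 16/21.
Let the minimizer play a with probability q. The maximizer is indifferent when −8q − 3(1−q) = 4q − 12(1−q), giving q = 3/7.
The value is -8·(3/7) + (-3)·(4/7) = -36/7.

-36/7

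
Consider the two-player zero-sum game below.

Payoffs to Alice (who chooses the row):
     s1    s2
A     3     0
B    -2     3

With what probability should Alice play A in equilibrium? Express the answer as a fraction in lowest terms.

Row minima are 0 and -2, so Alice's maximin is 0; column maxima are 3 and 3, so Bob's minimax is 3. These differ, so the equilibrium is in mixed strategies.
Let Alice play A with probability p. Bob is indifferent when 3p − 2(1−p) = 3(1−p), giving p = 5/8.

5/8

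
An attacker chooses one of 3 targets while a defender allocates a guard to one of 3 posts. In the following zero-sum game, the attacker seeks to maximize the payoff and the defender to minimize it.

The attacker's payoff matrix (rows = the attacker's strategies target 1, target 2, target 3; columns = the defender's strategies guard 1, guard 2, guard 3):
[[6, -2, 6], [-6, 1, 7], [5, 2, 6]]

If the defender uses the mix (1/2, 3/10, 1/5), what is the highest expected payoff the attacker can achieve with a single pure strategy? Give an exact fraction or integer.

target 1: (6)·(1/2) + (-2)·(3/10) + (6)·(1/5) = 18/5.
target 2: (-6)·(1/2) + (1)·(3/10) + (7)·(1/5) = -13/10.
target 3: (5)·(1/2) + (2)·(3/10) + (6)·(1/5) = 43/10.
The best pure response is target 3 with expected payoff 43/10.

43/10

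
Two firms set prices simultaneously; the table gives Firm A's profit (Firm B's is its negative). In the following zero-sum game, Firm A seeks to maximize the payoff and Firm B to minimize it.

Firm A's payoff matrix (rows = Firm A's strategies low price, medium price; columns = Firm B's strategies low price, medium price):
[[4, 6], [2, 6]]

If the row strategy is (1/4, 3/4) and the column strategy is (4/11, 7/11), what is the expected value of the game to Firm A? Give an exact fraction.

52/11

Against (4/11, 7/11), each row's expected payoff is low price: 58/11; medium price: 50/11.
Taking the (1/4, 3/4)-weighted average: (1/4)·(58/11) + (3/4)·(50/11) = 52/11.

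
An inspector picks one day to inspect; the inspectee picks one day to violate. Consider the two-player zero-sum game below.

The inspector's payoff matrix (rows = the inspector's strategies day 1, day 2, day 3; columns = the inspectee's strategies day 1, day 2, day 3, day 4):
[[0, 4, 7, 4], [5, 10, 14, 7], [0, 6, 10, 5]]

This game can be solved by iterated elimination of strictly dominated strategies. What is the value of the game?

5

Row day 1 is strictly dominated by row day 2 (5>0, 10>4, 14>7, 7>4); eliminate day 1.
Row day 3 is strictly dominated by row day 2 (5>0, 10>6, 14>10, 7>5); eliminate day 3.
Column day 4 is strictly dominated by day 1 for the inspectee (5<7); eliminate day 4.
Column day 2 is strictly dominated by day 1 for the inspectee (5<10); eliminate day 2.
Column day 3 is strictly dominated by day 1 for the inspectee (5<14); eliminate day 3.
Only (day 2, day 1) remains, with payoff 5.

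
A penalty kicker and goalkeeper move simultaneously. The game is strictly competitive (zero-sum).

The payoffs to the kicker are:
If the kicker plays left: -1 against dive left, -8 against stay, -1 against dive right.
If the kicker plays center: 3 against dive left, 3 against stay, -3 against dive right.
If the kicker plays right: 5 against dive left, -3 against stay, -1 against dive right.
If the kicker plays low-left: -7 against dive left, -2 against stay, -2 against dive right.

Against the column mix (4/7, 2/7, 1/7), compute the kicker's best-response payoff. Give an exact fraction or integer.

left: (-1)·(4/7) + (-8)·(2/7) + (-1)·(1/7) = -3.
center: (3)·(4/7) + (3)·(2/7) + (-3)·(1/7) = 15/7.
right: (5)·(4/7) + (-3)·(2/7) + (-1)·(1/7) = 13/7.
low-left: (-7)·(4/7) + (-2)·(2/7) + (-2)·(1/7) = -34/7.
The best pure response is center with expected payoff 15/7.

15/7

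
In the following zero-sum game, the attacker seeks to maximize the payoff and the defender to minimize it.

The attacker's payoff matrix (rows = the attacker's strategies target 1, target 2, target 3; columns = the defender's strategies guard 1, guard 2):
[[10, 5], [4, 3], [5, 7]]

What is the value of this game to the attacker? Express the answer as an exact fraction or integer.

Row target 2 is strictly dominated by row target 1, so the attacker never plays it.
The remaining 2×2 game on (target 1, target 3) × (guard 1, guard 2) has no saddle point. Let the attacker play target 1 with probability p; indifference gives 10p + 5(1−p) = 5p + 7(1−p), so p = 2/7.
Similarly the defender's optimal q on guard 1 is 2/7, and the value is 10·(2/7) + (5)·(5/7) = 45/7.

45/7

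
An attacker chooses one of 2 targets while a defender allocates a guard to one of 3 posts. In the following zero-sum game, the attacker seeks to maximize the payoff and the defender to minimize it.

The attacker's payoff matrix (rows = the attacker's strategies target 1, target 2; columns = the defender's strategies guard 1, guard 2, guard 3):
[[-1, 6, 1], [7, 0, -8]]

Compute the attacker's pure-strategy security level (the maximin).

-1

The worst-case payoff for each row is target 1: -1, target 2: -8.
The best of these is -1.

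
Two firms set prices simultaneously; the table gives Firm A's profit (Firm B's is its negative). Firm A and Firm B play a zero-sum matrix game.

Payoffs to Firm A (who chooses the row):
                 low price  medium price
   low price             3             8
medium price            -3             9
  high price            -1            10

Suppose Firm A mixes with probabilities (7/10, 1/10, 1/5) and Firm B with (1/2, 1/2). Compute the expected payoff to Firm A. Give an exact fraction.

Against (1/2, 1/2), each row's expected payoff is low price: 11/2; medium price: 3; high price: 9/2.
Taking the (7/10, 1/10, 1/5)-weighted average: (7/10)·(11/2) + (1/10)·(3) + (1/5)·(9/2) = 101/20.

101/20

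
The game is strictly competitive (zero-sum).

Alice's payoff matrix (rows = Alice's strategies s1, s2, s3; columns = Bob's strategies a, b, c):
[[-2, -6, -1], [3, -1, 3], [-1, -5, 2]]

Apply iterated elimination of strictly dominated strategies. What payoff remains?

-1

Row s3 is strictly dominated by row s2 (3>-1, -1>-5, 3>2); eliminate s3.
Row s1 is strictly dominated by row s2 (3>-2, -1>-6, 3>-1); eliminate s1.
Column a is strictly dominated by b for Bob (-1<3); eliminate a.
Column c is strictly dominated by b for Bob (-1<3); eliminate c.
Only (s2, b) remains, with payoff -1.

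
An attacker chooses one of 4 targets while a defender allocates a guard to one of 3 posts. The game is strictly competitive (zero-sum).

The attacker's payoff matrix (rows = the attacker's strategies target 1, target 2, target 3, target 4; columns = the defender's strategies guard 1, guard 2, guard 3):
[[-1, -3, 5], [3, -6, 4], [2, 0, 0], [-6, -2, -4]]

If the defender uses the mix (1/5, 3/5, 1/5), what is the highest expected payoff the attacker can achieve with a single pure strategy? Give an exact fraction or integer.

2/5

target 1: (-1)·(1/5) + (-3)·(3/5) + (5)·(1/5) = -1.
target 2: (3)·(1/5) + (-6)·(3/5) + (4)·(1/5) = -11/5.
target 3: (2)·(1/5) + (0)·(3/5) + (0)·(1/5) = 2/5.
target 4: (-6)·(1/5) + (-2)·(3/5) + (-4)·(1/5) = -16/5.
The best pure response is target 3 with expected payoff 2/5.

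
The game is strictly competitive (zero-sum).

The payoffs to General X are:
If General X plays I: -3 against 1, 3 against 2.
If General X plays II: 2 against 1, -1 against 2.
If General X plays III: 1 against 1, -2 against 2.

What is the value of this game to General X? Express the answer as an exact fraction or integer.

Row III is strictly dominated by row II, so General X never plays it.
The remaining 2×2 game on (I, II) × (1, 2) has no saddle point. Let General X play I with probability p; indifference gives −3p + 2(1−p) = 3p − (1−p), so p = 1/3.
Similarly General Y's optimal q on 1 is 4/9, and the value is -3·(4/9) + (3)·(5/9) = 1/3.

1/3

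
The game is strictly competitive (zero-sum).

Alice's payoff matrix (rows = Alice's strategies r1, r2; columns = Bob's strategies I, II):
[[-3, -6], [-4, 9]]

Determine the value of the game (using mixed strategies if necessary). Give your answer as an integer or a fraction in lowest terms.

Row minima are -6 and -4, so Alice's maximin is -4; column maxima are -3 and 9, so Bob's minimax is -3. These differ, so the equilibrium is in mixed strategies.
Let Alice play r1 with probability p. Bob is indifferent when −3p − 4(1−p) = −6p + 9(1−p), giving p = 13/16.
Let Bob play I with probability q. Alice is indifferent when −3q − 6(1−q) = −4q + 9(1−q), giving q = 15/16.
The value is -3·(15/16) + (-6)·(1/16) = -51/16.

-51/16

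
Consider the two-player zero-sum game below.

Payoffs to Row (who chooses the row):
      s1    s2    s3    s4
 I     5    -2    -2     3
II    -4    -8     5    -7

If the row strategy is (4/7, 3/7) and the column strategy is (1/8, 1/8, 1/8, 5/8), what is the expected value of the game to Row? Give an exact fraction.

Against (1/8, 1/8, 1/8, 5/8), each row's expected payoff is I: 2; II: -21/4.
Taking the (4/7, 3/7)-weighted average: (4/7)·(2) + (3/7)·(-21/4) = -31/28.

-31/28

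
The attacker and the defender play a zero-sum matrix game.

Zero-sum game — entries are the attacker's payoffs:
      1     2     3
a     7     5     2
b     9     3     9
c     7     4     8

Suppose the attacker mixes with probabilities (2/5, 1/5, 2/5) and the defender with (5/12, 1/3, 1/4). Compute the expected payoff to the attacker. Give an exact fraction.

Against (5/12, 1/3, 1/4), each row's expected payoff is a: 61/12; b: 7; c: 25/4.
Taking the (2/5, 1/5, 2/5)-weighted average: (2/5)·(61/12) + (1/5)·(7) + (2/5)·(25/4) = 89/15.

89/15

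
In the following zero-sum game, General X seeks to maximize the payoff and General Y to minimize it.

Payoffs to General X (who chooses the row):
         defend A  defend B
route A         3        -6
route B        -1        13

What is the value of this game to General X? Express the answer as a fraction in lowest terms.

33/23

Row minima are -6 and -1, so General X's maximin is -1; column maxima are 3 and 13, so General Y's minimax is 3. These differ, so the equilibrium is in mixed strategies.
Let General X play route A with probability p. General Y is indifferent when 3p − (1−p) = −6p + 13(1−p), giving p = 14/23.
Let General Y play defend A with probability q. General X is indifferent when 3q − 6(1−q) = −q + 13(1−q), giving q = 19/23.
The value is 3·(19/23) + (-6)·(4/23) = 33/23.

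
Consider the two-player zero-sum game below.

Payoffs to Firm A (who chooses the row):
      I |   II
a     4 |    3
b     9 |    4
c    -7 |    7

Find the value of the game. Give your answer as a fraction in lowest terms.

Row a is strictly dominated by row b, so Firm A never plays it.
The remaining 2×2 game on (b, c) × (I, II) has no saddle point. Let Firm A play b with probability p; indifference gives 9p − 7(1−p) = 4p + 7(1−p), so p = 14/19.
Similarly Firm B's optimal q on I is 3/19, and the value is 9·(3/19) + (4)·(16/19) = 91/19.

91/19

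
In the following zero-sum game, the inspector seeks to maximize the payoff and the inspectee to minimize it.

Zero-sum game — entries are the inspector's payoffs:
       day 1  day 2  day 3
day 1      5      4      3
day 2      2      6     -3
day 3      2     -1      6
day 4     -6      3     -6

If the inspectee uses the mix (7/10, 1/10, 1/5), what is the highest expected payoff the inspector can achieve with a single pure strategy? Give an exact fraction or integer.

9/2

day 1: (5)·(7/10) + (4)·(1/10) + (3)·(1/5) = 9/2.
day 2: (2)·(7/10) + (6)·(1/10) + (-3)·(1/5) = 7/5.
day 3: (2)·(7/10) + (-1)·(1/10) + (6)·(1/5) = 5/2.
day 4: (-6)·(7/10) + (3)·(1/10) + (-6)·(1/5) = -51/10.
The best pure response is day 1 with expected payoff 9/2.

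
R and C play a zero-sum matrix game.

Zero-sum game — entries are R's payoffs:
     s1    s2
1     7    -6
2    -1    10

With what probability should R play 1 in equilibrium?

Row minima are -6 and -1, so R's maximin is -1; column maxima are 7 and 10, so C's minimax is 7. These differ, so the equilibrium is in mixed strategies.
Let R play 1 with probability p. C is indifferent when 7p − (1−p) = −6p + 10(1−p), giving p = 11/24.

11/24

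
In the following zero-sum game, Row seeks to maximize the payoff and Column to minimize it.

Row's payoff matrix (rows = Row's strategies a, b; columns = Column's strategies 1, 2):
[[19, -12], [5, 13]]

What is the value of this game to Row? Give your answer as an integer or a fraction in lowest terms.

307/39

Row minima are -12 and 5, so Row's maximin is 5; column maxima are 19 and 13, so Column's minimax is 13. These differ, so the equilibrium is in mixed strategies.
Let Row play a with probability p. Column is indifferent when 19p + 5(1−p) = −12p + 13(1−p), giving p = 8/39.
Let Column play 1 with probability q. Row is indifferent when 19q − 12(1−q) = 5q + 13(1−q), giving q = 25/39.
The value is 19·(25/39) + (-12)·(14/39) = 307/39.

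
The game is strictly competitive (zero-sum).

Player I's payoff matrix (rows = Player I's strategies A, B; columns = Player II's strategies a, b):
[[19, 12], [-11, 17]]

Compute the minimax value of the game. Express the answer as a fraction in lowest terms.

13

Row minima are 12 and -11, so Player I's maximin is 12; column maxima are 19 and 17, so Player II's minimax is 17. These differ, so the equilibrium is in mixed strategies.
Let Player I play A with probability p. Player II is indifferent when 19p − 11(1−p) = 12p + 17(1−p), giving p = 4/5.
Let Player II play a with probability q. Player I is indifferent when 19q + 12(1−q) = −11q + 17(1−q), giving q = 1/7.
The value is 19·(1/7) + (12)·(6/7) = 13.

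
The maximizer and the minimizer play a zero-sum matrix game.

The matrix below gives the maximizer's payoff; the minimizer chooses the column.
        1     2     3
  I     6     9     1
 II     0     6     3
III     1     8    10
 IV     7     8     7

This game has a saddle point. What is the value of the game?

Row minima: 1, 0, 1, 7 → the maximizer's maximin is 7.
Column maxima: 7, 9, 10 → the minimizer's minimax is 7.
They coincide at (IV, 1), so the value is 7.

7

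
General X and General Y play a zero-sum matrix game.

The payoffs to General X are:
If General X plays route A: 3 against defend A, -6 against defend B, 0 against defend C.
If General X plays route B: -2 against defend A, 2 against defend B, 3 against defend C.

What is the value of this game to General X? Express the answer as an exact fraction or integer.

Column defend C is strictly dominated by defend B for General Y (it gives General X more in every row).
The remaining 2×2 game on (route A, route B) × (defend A, defend B) has no saddle point. Let General X play route A with probability p; indifference gives 3p − 2(1−p) = −6p + 2(1−p), so p = 4/13.
Similarly General Y's optimal q on defend A is 8/13, and the value is 3·(8/13) + (-6)·(5/13) = -6/13.

-6/13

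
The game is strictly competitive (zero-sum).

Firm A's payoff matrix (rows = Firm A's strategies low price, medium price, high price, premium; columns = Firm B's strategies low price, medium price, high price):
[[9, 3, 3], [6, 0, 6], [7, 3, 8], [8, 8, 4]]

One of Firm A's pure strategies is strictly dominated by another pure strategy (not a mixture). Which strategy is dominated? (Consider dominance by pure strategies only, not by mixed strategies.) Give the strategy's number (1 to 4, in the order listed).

Compare medium price with high price: 7 > 6, 3 > 0, 8 > 6.
So high price strictly dominates medium price for Firm A; medium price is strictly dominated.

2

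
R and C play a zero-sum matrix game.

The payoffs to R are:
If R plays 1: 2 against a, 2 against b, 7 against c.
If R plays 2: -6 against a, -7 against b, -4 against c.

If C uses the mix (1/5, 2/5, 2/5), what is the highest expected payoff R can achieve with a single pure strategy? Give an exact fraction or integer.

1: (2)·(1/5) + (2)·(2/5) + (7)·(2/5) = 4.
2: (-6)·(1/5) + (-7)·(2/5) + (-4)·(2/5) = -28/5.
The best pure response is 1 with expected payoff 4.

4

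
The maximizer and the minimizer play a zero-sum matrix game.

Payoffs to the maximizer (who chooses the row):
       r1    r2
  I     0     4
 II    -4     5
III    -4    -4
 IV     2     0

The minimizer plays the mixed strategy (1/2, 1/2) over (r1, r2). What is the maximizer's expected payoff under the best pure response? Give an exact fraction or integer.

2

I: (0)·(1/2) + (4)·(1/2) = 2.
II: (-4)·(1/2) + (5)·(1/2) = 1/2.
III: (-4)·(1/2) + (-4)·(1/2) = -4.
IV: (2)·(1/2) + (0)·(1/2) = 1.
The best pure response is I with expected payoff 2.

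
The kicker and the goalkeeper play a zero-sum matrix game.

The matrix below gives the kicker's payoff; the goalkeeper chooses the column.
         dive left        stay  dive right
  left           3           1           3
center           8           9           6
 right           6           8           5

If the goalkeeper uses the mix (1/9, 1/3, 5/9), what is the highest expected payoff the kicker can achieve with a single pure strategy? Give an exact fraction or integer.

65/9

left: (3)·(1/9) + (1)·(1/3) + (3)·(5/9) = 7/3.
center: (8)·(1/9) + (9)·(1/3) + (6)·(5/9) = 65/9.
right: (6)·(1/9) + (8)·(1/3) + (5)·(5/9) = 55/9.
The best pure response is center with expected payoff 65/9.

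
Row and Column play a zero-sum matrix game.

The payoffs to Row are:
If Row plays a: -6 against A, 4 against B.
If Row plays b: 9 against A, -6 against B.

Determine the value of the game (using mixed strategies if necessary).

Row minima are -6 and -6, so Row's maximin is -6; column maxima are 9 and 4, so Column's minimax is 4. These differ, so the equilibrium is in mixed strategies.
Let Row play a with probability p. Column is indifferent when −6p + 9(1−p) = 4p − 6(1−p), giving p = 3/5.
Let Column play A with probability q. Row is indifferent when −6q + 4(1−q) = 9q − 6(1−q), giving q = 2/5.
The value is -6·(2/5) + (4)·(3/5) = 0.

0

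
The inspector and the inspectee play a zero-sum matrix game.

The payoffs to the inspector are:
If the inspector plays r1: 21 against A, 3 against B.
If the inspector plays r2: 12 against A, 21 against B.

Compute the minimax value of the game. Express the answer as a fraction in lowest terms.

15

Row minima are 3 and 12, so the inspector's maximin is 12; column maxima are 21 and 21, so the inspectee's minimax is 21. These differ, so the equilibrium is in mixed strategies.
Let the inspector play r1 with probability p. The inspectee is indifferent when 21p + 12(1−p) = 3p + 21(1−p), giving p = 1/3.
Let the inspectee play A with probability q. The inspector is indifferent when 21q + 3(1−q) = 12q + 21(1−q), giving q = 2/3.
The value is 21·(2/3) + (3)·(1/3) = 15.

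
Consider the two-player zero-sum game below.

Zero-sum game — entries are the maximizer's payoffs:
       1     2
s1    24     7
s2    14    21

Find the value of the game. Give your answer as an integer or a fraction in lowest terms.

Row minima are 7 and 14, so the maximizer's maximin is 14; column maxima are 24 and 21, so the minimizer's minimax is 21. These differ, so the equilibrium is in mixed strategies.
Let the maximizer play s1 with probability p. The minimizer is indifferent when 24p + 14(1−p) = 7p + 21(1−p), giving p = 7/24.
Let the minimizer play 1 with probability q. The maximizer is indifferent when 24q + 7(1−q) = 14q + 21(1−q), giving q = 7/12.
The value is 24·(7/12) + (7)·(5/12) = 203/12.

203/12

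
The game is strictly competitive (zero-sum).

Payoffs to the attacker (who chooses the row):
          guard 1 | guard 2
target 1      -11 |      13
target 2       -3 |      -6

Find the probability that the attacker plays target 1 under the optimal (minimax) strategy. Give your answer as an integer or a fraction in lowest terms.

1/9

Row minima are -11 and -6, so the attacker's maximin is -6; column maxima are -3 and 13, so the defender's minimax is -3. These differ, so the equilibrium is in mixed strategies.
Let the attacker play target 1 with probability p. The defender is indifferent when −11p − 3(1−p) = 13p − 6(1−p), giving p = 1/9.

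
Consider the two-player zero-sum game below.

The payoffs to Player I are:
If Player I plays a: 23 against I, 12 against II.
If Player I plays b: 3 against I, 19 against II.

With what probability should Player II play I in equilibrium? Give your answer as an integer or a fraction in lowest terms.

7/27

Row minima are 12 and 3, so Player I's maximin is 12; column maxima are 23 and 19, so Player II's minimax is 19. These differ, so the equilibrium is in mixed strategies.
Let Player II play I with probability q. Player I is indifferent when 23q + 12(1−q) = 3q + 19(1−q), giving q = 7/27.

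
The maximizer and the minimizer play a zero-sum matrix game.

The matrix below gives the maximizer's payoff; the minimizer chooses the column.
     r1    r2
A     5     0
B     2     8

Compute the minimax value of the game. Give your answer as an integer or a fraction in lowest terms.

40/11

Row minima are 0 and 2, so the maximizer's maximin is 2; column maxima are 5 and 8, so the minimizer's minimax is 5. These differ, so the equilibrium is in mixed strategies.
Let the maximizer play A with probability p. The minimizer is indifferent when 5p + 2(1−p) = 8(1−p), giving p = 6/11.
Let the minimizer play r1 with probability q. The maximizer is indifferent when 5q = 2q + 8(1−q), giving q = 8/11.
The value is 5·(8/11) + (0)·(3/11) = 40/11.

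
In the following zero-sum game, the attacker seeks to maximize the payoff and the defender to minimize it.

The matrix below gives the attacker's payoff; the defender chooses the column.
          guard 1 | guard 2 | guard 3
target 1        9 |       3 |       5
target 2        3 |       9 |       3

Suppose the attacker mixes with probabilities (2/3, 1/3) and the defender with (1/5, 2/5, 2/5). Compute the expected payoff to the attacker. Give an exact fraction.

77/15

Against (1/5, 2/5, 2/5), each row's expected payoff is target 1: 5; target 2: 27/5.
Taking the (2/3, 1/3)-weighted average: (2/3)·(5) + (1/3)·(27/5) = 77/15.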